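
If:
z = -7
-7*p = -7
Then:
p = 1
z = -7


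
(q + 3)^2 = q^2 + 6*q + 9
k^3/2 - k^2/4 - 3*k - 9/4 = (k/2 + 1/2)*(k - 3)*(k + 3/2)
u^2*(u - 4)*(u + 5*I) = u^4 - 4*u^3 + 5*I*u^3 - 20*I*u^2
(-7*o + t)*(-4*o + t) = 28*o^2 - 11*o*t + t^2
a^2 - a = a*(a - 1)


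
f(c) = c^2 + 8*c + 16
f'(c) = 2*c + 8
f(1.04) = 25.40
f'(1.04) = 10.08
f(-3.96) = 0.00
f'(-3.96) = 0.08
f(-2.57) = 2.04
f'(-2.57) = 2.86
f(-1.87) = 4.54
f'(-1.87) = 4.26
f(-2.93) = 1.14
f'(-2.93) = 2.14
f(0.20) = 17.64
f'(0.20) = 8.40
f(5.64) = 92.93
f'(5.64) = 19.28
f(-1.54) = 6.05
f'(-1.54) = 4.92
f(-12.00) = 64.00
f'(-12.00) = -16.00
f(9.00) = 169.00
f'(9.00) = 26.00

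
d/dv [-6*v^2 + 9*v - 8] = 9 - 12*v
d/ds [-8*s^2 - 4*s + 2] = -16*s - 4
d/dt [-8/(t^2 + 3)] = 16*t/(t^2 + 3)^2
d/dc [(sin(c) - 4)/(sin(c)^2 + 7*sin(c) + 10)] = (8*sin(c) + cos(c)^2 + 37)*cos(c)/(sin(c)^2 + 7*sin(c) + 10)^2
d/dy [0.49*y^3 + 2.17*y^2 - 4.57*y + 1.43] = 1.47*y^2 + 4.34*y - 4.57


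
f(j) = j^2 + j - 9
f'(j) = 2*j + 1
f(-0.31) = -9.21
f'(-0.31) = 0.38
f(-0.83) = -9.14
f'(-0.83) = -0.66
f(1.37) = -5.75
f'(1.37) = 3.74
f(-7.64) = 41.73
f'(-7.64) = -14.28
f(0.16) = -8.81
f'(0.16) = 1.32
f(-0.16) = -9.13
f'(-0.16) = 0.68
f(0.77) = -7.64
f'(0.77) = 2.54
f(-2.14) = -6.56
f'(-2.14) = -3.28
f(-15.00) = 201.00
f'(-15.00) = -29.00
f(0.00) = -9.00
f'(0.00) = 1.00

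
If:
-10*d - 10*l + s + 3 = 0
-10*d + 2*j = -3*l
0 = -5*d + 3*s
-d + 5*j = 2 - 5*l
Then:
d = 33/313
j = 327/1565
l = 332/1565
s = 55/313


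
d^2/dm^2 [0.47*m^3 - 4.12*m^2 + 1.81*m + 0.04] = 2.82*m - 8.24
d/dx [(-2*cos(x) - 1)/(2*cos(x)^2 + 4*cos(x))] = -(sin(x) + sin(x)/cos(x)^2 + tan(x))/(cos(x) + 2)^2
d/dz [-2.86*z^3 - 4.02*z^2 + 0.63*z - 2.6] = -8.58*z^2 - 8.04*z + 0.63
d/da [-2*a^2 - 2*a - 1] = -4*a - 2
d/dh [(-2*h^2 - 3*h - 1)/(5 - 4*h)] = (8*h^2 - 20*h - 19)/(16*h^2 - 40*h + 25)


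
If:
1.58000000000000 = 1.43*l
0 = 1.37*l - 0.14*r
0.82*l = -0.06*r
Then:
No Solution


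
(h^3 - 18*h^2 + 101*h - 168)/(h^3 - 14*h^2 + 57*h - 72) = (h - 7)/(h - 3)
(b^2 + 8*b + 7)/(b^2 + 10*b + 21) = (b + 1)/(b + 3)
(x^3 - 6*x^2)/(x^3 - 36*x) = x/(x + 6)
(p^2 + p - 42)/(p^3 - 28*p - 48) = (p + 7)/(p^2 + 6*p + 8)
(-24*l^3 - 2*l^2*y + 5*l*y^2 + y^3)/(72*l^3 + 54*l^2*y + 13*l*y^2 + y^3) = (-2*l + y)/(6*l + y)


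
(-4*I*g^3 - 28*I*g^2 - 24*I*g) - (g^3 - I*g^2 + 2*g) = -g^3 - 4*I*g^3 - 27*I*g^2 - 2*g - 24*I*g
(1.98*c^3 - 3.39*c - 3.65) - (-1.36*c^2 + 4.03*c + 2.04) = 1.98*c^3 + 1.36*c^2 - 7.42*c - 5.69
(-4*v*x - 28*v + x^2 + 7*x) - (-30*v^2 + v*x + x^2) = 30*v^2 - 5*v*x - 28*v + 7*x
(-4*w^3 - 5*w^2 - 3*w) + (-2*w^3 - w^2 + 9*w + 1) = -6*w^3 - 6*w^2 + 6*w + 1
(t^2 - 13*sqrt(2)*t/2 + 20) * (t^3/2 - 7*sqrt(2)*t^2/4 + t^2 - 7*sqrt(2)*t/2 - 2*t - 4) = t^5/2 - 5*sqrt(2)*t^4 + t^4 - 10*sqrt(2)*t^3 + 123*t^3/4 - 22*sqrt(2)*t^2 + 123*t^2/2 - 44*sqrt(2)*t - 40*t - 80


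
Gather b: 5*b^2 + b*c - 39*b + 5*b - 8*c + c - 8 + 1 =5*b^2 + b*(c - 34) - 7*c - 7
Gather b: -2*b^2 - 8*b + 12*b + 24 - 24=-2*b^2 + 4*b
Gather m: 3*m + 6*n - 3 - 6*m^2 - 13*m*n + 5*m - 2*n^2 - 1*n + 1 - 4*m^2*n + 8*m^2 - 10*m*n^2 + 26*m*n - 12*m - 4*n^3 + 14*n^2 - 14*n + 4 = m^2*(2 - 4*n) + m*(-10*n^2 + 13*n - 4) - 4*n^3 + 12*n^2 - 9*n + 2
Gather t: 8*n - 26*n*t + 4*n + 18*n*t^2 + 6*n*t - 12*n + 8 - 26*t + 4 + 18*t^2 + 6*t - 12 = t^2*(18*n + 18) + t*(-20*n - 20)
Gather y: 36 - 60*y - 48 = -60*y - 12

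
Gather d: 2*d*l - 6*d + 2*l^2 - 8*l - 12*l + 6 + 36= d*(2*l - 6) + 2*l^2 - 20*l + 42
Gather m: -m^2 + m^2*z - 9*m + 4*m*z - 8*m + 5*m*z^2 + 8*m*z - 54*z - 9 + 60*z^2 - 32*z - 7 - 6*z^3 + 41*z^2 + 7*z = m^2*(z - 1) + m*(5*z^2 + 12*z - 17) - 6*z^3 + 101*z^2 - 79*z - 16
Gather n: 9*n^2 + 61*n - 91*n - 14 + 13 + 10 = 9*n^2 - 30*n + 9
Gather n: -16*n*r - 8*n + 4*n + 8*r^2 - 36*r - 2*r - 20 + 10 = n*(-16*r - 4) + 8*r^2 - 38*r - 10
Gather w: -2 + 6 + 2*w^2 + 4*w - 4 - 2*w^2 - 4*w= 0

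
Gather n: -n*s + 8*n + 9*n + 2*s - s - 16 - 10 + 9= n*(17 - s) + s - 17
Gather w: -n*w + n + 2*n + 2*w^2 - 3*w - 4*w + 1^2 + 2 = 3*n + 2*w^2 + w*(-n - 7) + 3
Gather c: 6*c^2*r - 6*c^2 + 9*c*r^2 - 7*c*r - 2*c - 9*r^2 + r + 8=c^2*(6*r - 6) + c*(9*r^2 - 7*r - 2) - 9*r^2 + r + 8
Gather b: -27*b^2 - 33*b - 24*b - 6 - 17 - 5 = -27*b^2 - 57*b - 28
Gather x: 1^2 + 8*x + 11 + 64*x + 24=72*x + 36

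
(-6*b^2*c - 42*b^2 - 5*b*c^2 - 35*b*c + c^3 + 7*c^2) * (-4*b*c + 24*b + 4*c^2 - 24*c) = 24*b^3*c^2 + 24*b^3*c - 1008*b^3 - 4*b^2*c^3 - 4*b^2*c^2 + 168*b^2*c - 24*b*c^4 - 24*b*c^3 + 1008*b*c^2 + 4*c^5 + 4*c^4 - 168*c^3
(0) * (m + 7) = 0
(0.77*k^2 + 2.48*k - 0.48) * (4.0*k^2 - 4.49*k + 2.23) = 3.08*k^4 + 6.4627*k^3 - 11.3381*k^2 + 7.6856*k - 1.0704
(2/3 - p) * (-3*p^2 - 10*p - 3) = 3*p^3 + 8*p^2 - 11*p/3 - 2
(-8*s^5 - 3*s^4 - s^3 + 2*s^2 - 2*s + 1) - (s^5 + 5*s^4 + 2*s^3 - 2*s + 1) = -9*s^5 - 8*s^4 - 3*s^3 + 2*s^2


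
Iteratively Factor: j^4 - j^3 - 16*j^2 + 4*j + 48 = (j - 4)*(j^3 + 3*j^2 - 4*j - 12) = (j - 4)*(j + 2)*(j^2 + j - 6) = (j - 4)*(j + 2)*(j + 3)*(j - 2)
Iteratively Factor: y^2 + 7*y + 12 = (y + 4)*(y + 3)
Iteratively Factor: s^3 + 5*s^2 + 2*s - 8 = (s - 1)*(s^2 + 6*s + 8) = (s - 1)*(s + 4)*(s + 2)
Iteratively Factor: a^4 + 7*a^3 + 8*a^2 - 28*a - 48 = (a - 2)*(a^3 + 9*a^2 + 26*a + 24) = (a - 2)*(a + 4)*(a^2 + 5*a + 6) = (a - 2)*(a + 3)*(a + 4)*(a + 2)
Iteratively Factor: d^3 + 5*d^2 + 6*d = (d)*(d^2 + 5*d + 6) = d*(d + 3)*(d + 2)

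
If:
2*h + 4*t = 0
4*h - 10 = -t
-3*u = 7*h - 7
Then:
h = 20/7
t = -10/7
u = -13/3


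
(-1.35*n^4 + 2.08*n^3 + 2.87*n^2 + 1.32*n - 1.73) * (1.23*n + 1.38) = -1.6605*n^5 + 0.6954*n^4 + 6.4005*n^3 + 5.5842*n^2 - 0.3063*n - 2.3874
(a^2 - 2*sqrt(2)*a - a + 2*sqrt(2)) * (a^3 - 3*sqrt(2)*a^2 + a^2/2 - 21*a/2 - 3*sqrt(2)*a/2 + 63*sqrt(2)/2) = a^5 - 5*sqrt(2)*a^4 - a^4/2 + a^3 + 5*sqrt(2)*a^3/2 + 9*a^2/2 + 55*sqrt(2)*a^2 - 132*a - 105*sqrt(2)*a/2 + 126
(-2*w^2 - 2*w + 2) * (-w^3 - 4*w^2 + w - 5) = 2*w^5 + 10*w^4 + 4*w^3 + 12*w - 10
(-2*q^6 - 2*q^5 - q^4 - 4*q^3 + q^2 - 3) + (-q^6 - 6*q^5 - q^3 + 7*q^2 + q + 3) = -3*q^6 - 8*q^5 - q^4 - 5*q^3 + 8*q^2 + q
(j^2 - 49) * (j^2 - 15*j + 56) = j^4 - 15*j^3 + 7*j^2 + 735*j - 2744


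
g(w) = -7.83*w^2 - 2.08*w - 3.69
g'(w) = -15.66*w - 2.08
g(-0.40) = -4.11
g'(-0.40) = 4.18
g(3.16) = -88.45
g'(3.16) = -51.57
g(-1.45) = -17.14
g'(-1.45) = 20.63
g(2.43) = -54.98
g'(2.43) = -40.13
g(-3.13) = -73.89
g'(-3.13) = 46.94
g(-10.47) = -840.24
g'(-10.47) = 161.88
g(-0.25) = -3.66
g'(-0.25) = 1.84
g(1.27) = -18.96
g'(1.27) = -21.97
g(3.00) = -80.40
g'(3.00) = -49.06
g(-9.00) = -619.20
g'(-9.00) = 138.86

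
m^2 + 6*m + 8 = (m + 2)*(m + 4)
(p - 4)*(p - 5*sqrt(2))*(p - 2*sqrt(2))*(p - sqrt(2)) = p^4 - 8*sqrt(2)*p^3 - 4*p^3 + 34*p^2 + 32*sqrt(2)*p^2 - 136*p - 20*sqrt(2)*p + 80*sqrt(2)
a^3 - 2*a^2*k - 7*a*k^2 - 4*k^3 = (a - 4*k)*(a + k)^2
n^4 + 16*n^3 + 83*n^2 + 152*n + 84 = (n + 1)*(n + 2)*(n + 6)*(n + 7)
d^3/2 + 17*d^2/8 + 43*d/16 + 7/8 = (d/2 + 1)*(d + 1/2)*(d + 7/4)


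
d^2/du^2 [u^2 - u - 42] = 2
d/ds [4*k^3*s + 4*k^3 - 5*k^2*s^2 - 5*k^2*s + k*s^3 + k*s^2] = k*(4*k^2 - 10*k*s - 5*k + 3*s^2 + 2*s)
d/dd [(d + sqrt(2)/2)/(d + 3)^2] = (-d - sqrt(2) + 3)/(d + 3)^3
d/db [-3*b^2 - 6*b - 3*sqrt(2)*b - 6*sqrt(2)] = -6*b - 6 - 3*sqrt(2)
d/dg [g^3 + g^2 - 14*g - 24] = 3*g^2 + 2*g - 14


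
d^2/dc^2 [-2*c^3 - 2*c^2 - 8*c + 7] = -12*c - 4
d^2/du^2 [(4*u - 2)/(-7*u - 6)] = 532/(7*u + 6)^3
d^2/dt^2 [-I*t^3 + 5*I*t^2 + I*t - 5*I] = I*(10 - 6*t)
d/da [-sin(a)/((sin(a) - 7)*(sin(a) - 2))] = (sin(a)^2 - 14)*cos(a)/((sin(a) - 7)^2*(sin(a) - 2)^2)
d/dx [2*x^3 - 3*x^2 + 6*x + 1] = 6*x^2 - 6*x + 6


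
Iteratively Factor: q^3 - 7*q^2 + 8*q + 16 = (q + 1)*(q^2 - 8*q + 16) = (q - 4)*(q + 1)*(q - 4)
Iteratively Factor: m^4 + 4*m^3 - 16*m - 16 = (m + 2)*(m^3 + 2*m^2 - 4*m - 8) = (m + 2)^2*(m^2 - 4) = (m - 2)*(m + 2)^2*(m + 2)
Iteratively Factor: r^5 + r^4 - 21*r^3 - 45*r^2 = (r)*(r^4 + r^3 - 21*r^2 - 45*r) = r*(r + 3)*(r^3 - 2*r^2 - 15*r) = r*(r - 5)*(r + 3)*(r^2 + 3*r) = r^2*(r - 5)*(r + 3)*(r + 3)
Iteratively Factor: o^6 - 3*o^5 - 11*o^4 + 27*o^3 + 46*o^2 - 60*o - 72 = (o - 2)*(o^5 - o^4 - 13*o^3 + o^2 + 48*o + 36) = (o - 2)*(o + 2)*(o^4 - 3*o^3 - 7*o^2 + 15*o + 18) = (o - 2)*(o + 2)^2*(o^3 - 5*o^2 + 3*o + 9) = (o - 3)*(o - 2)*(o + 2)^2*(o^2 - 2*o - 3) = (o - 3)*(o - 2)*(o + 1)*(o + 2)^2*(o - 3)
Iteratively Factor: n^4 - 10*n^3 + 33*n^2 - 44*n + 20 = (n - 2)*(n^3 - 8*n^2 + 17*n - 10) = (n - 2)*(n - 1)*(n^2 - 7*n + 10) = (n - 5)*(n - 2)*(n - 1)*(n - 2)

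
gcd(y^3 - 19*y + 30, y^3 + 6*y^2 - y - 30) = y^2 + 3*y - 10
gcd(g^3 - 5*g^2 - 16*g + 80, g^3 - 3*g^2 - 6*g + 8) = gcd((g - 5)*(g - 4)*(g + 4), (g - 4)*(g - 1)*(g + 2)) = g - 4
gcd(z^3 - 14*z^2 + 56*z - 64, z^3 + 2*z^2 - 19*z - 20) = z - 4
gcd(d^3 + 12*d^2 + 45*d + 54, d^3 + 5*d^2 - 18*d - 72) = d^2 + 9*d + 18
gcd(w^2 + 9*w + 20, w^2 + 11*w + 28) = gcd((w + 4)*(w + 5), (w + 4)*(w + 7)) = w + 4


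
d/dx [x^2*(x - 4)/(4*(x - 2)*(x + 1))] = x*(x^3 - 2*x^2 - 2*x + 16)/(4*(x^4 - 2*x^3 - 3*x^2 + 4*x + 4))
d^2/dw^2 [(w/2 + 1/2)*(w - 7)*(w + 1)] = 3*w - 5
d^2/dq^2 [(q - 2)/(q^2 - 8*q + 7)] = 2*((10 - 3*q)*(q^2 - 8*q + 7) + 4*(q - 4)^2*(q - 2))/(q^2 - 8*q + 7)^3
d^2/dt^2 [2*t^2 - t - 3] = 4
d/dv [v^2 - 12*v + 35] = 2*v - 12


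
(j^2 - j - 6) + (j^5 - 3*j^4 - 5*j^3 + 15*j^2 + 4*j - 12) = j^5 - 3*j^4 - 5*j^3 + 16*j^2 + 3*j - 18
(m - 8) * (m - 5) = m^2 - 13*m + 40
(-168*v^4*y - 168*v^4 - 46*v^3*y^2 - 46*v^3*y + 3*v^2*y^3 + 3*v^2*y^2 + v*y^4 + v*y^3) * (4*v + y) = -672*v^5*y - 672*v^5 - 352*v^4*y^2 - 352*v^4*y - 34*v^3*y^3 - 34*v^3*y^2 + 7*v^2*y^4 + 7*v^2*y^3 + v*y^5 + v*y^4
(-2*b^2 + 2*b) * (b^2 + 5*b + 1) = -2*b^4 - 8*b^3 + 8*b^2 + 2*b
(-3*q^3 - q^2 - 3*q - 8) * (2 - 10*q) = 30*q^4 + 4*q^3 + 28*q^2 + 74*q - 16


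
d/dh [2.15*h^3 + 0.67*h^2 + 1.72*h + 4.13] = 6.45*h^2 + 1.34*h + 1.72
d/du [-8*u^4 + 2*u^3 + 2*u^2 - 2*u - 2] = -32*u^3 + 6*u^2 + 4*u - 2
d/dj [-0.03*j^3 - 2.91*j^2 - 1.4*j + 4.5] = -0.09*j^2 - 5.82*j - 1.4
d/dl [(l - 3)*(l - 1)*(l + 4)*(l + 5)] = 4*l^3 + 15*l^2 - 26*l - 53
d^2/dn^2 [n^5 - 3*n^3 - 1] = 20*n^3 - 18*n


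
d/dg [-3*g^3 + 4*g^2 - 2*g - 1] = -9*g^2 + 8*g - 2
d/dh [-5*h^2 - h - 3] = -10*h - 1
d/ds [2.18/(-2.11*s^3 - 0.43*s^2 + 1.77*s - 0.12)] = (13.7994*s^2 + 1.8748*s - 3.8586)/(2.11*s^3 + 0.43*s^2 - 1.77*s + 0.12)^2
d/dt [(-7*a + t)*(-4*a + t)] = -11*a + 2*t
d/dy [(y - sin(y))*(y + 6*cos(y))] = -(y - sin(y))*(6*sin(y) - 1) - (y + 6*cos(y))*(cos(y) - 1)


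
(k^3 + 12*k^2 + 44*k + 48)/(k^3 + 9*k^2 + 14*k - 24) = (k + 2)/(k - 1)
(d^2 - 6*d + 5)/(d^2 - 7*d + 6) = (d - 5)/(d - 6)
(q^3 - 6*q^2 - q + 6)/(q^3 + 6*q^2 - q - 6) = (q - 6)/(q + 6)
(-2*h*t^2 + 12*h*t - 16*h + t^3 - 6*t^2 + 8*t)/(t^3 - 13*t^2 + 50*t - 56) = (-2*h + t)/(t - 7)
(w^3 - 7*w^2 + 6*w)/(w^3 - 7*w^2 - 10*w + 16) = w*(w - 6)/(w^2 - 6*w - 16)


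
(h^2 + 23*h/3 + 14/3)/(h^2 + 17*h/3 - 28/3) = (3*h + 2)/(3*h - 4)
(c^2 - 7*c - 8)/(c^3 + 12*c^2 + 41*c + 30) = (c - 8)/(c^2 + 11*c + 30)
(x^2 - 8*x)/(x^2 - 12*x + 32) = x/(x - 4)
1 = 1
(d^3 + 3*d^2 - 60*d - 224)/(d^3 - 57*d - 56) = (d + 4)/(d + 1)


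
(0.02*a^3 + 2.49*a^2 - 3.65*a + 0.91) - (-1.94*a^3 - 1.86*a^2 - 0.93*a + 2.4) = 1.96*a^3 + 4.35*a^2 - 2.72*a - 1.49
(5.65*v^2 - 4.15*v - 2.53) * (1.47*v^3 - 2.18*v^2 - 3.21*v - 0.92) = 8.3055*v^5 - 18.4175*v^4 - 12.8086*v^3 + 13.6389*v^2 + 11.9393*v + 2.3276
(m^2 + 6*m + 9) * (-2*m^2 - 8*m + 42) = -2*m^4 - 20*m^3 - 24*m^2 + 180*m + 378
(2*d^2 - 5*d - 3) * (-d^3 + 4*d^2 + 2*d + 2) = -2*d^5 + 13*d^4 - 13*d^3 - 18*d^2 - 16*d - 6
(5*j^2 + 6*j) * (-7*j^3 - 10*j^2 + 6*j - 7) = -35*j^5 - 92*j^4 - 30*j^3 + j^2 - 42*j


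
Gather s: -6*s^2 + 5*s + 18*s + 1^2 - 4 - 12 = -6*s^2 + 23*s - 15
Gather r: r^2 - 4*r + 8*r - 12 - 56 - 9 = r^2 + 4*r - 77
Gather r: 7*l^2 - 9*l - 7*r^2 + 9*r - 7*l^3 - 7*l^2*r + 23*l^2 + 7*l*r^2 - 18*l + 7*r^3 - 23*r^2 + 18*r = -7*l^3 + 30*l^2 - 27*l + 7*r^3 + r^2*(7*l - 30) + r*(27 - 7*l^2)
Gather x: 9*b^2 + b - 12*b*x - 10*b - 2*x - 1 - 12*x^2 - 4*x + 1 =9*b^2 - 9*b - 12*x^2 + x*(-12*b - 6)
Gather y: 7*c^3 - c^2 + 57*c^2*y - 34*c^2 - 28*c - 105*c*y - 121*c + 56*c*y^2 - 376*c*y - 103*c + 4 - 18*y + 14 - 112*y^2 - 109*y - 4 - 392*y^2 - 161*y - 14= 7*c^3 - 35*c^2 - 252*c + y^2*(56*c - 504) + y*(57*c^2 - 481*c - 288)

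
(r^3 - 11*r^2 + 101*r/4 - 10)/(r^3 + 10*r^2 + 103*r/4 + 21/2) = (4*r^3 - 44*r^2 + 101*r - 40)/(4*r^3 + 40*r^2 + 103*r + 42)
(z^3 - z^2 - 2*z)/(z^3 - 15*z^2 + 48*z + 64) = z*(z - 2)/(z^2 - 16*z + 64)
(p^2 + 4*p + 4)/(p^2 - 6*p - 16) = (p + 2)/(p - 8)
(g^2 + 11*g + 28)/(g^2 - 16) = (g + 7)/(g - 4)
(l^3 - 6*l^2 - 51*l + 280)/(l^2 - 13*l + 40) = l + 7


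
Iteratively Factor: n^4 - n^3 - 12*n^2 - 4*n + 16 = (n - 1)*(n^3 - 12*n - 16) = (n - 1)*(n + 2)*(n^2 - 2*n - 8) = (n - 1)*(n + 2)^2*(n - 4)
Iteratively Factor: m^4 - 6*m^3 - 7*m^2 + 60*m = (m + 3)*(m^3 - 9*m^2 + 20*m) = (m - 5)*(m + 3)*(m^2 - 4*m) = (m - 5)*(m - 4)*(m + 3)*(m)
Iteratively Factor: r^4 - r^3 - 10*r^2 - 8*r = (r + 2)*(r^3 - 3*r^2 - 4*r) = (r - 4)*(r + 2)*(r^2 + r) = r*(r - 4)*(r + 2)*(r + 1)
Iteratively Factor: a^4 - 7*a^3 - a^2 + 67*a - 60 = (a - 5)*(a^3 - 2*a^2 - 11*a + 12) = (a - 5)*(a - 1)*(a^2 - a - 12) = (a - 5)*(a - 4)*(a - 1)*(a + 3)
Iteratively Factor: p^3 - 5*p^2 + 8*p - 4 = (p - 1)*(p^2 - 4*p + 4) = (p - 2)*(p - 1)*(p - 2)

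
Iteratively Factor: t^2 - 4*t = (t)*(t - 4)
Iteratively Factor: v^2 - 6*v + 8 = (v - 4)*(v - 2)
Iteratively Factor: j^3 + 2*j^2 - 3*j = (j + 3)*(j^2 - j) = j*(j + 3)*(j - 1)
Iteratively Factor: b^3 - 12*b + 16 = (b - 2)*(b^2 + 2*b - 8) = (b - 2)^2*(b + 4)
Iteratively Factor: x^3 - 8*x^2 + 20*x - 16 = (x - 4)*(x^2 - 4*x + 4) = (x - 4)*(x - 2)*(x - 2)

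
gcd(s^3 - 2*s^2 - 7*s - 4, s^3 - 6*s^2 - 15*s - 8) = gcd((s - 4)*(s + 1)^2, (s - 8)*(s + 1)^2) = s^2 + 2*s + 1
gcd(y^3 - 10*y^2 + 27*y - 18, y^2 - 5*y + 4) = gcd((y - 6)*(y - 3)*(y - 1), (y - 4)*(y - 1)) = y - 1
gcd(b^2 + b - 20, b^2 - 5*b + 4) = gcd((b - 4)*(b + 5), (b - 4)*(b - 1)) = b - 4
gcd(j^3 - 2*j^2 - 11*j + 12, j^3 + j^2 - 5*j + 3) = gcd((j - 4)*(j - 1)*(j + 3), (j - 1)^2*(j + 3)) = j^2 + 2*j - 3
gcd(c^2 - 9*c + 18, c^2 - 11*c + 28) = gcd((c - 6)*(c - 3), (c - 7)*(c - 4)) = 1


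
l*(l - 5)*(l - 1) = l^3 - 6*l^2 + 5*l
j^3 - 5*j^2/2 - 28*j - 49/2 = (j - 7)*(j + 1)*(j + 7/2)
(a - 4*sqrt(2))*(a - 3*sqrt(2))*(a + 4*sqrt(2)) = a^3 - 3*sqrt(2)*a^2 - 32*a + 96*sqrt(2)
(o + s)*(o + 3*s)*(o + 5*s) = o^3 + 9*o^2*s + 23*o*s^2 + 15*s^3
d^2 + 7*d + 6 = (d + 1)*(d + 6)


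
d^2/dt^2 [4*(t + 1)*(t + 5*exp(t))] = 20*t*exp(t) + 60*exp(t) + 8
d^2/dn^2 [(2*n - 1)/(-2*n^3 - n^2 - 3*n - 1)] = 2*(-(2*n - 1)*(6*n^2 + 2*n + 3)^2 + (12*n^2 + 4*n + (2*n - 1)*(6*n + 1) + 6)*(2*n^3 + n^2 + 3*n + 1))/(2*n^3 + n^2 + 3*n + 1)^3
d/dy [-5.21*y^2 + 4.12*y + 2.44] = 4.12 - 10.42*y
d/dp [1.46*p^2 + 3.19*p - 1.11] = 2.92*p + 3.19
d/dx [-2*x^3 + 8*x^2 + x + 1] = -6*x^2 + 16*x + 1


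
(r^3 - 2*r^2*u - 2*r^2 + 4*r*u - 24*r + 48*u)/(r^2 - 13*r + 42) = (r^2 - 2*r*u + 4*r - 8*u)/(r - 7)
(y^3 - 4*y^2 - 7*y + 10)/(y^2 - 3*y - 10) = y - 1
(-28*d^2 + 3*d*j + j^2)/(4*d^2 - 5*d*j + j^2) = (-7*d - j)/(d - j)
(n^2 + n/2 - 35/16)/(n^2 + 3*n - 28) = (n^2 + n/2 - 35/16)/(n^2 + 3*n - 28)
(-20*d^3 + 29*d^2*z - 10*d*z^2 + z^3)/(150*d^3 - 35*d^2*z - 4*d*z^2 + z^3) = (4*d^2 - 5*d*z + z^2)/(-30*d^2 + d*z + z^2)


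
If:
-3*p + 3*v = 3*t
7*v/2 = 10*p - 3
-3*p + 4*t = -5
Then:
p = -11/31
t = -47/31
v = -58/31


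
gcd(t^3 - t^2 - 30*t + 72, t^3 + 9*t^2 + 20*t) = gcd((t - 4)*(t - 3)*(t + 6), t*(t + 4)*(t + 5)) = 1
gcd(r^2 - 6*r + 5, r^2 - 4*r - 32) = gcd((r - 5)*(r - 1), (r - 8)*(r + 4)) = 1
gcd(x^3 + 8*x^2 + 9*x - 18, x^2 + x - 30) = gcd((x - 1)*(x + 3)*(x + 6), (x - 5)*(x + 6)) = x + 6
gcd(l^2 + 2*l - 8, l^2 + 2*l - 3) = 1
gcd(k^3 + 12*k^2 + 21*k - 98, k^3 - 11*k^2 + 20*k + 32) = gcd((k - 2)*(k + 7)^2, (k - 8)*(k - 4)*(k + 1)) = 1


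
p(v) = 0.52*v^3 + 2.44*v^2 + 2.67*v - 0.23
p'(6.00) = 88.11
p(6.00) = 215.95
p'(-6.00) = 29.55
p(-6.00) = -40.73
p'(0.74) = 7.14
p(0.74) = 3.29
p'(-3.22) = 3.13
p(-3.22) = -0.89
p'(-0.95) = -0.56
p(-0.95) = -1.01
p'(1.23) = 11.03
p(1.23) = 7.71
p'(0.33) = 4.45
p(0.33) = 0.94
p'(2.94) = 30.50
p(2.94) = 41.92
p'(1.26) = 11.30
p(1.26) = 8.05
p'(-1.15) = -0.88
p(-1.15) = -0.86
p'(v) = 1.56*v^2 + 4.88*v + 2.67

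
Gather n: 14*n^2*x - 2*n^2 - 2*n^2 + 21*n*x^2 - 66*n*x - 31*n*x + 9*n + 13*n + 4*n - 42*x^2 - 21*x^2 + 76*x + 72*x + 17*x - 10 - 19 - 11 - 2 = n^2*(14*x - 4) + n*(21*x^2 - 97*x + 26) - 63*x^2 + 165*x - 42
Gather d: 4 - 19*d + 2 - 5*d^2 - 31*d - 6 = -5*d^2 - 50*d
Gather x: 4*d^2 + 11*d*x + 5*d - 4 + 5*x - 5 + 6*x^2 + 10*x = 4*d^2 + 5*d + 6*x^2 + x*(11*d + 15) - 9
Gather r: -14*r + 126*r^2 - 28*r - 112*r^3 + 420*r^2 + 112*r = -112*r^3 + 546*r^2 + 70*r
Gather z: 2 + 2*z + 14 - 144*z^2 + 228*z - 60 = -144*z^2 + 230*z - 44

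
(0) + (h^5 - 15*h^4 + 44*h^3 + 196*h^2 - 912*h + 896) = h^5 - 15*h^4 + 44*h^3 + 196*h^2 - 912*h + 896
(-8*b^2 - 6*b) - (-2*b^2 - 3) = -6*b^2 - 6*b + 3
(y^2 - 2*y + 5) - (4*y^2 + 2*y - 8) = -3*y^2 - 4*y + 13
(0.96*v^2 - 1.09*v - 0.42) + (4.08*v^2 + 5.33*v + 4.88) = 5.04*v^2 + 4.24*v + 4.46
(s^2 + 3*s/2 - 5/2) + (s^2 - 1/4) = 2*s^2 + 3*s/2 - 11/4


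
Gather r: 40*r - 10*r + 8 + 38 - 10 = 30*r + 36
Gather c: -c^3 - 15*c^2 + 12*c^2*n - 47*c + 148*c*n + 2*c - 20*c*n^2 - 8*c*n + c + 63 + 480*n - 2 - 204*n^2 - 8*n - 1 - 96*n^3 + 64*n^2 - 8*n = -c^3 + c^2*(12*n - 15) + c*(-20*n^2 + 140*n - 44) - 96*n^3 - 140*n^2 + 464*n + 60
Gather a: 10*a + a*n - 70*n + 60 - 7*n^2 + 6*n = a*(n + 10) - 7*n^2 - 64*n + 60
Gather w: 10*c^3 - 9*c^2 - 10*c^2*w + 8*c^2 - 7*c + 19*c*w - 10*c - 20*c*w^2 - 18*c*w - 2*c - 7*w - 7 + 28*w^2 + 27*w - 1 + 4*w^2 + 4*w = 10*c^3 - c^2 - 19*c + w^2*(32 - 20*c) + w*(-10*c^2 + c + 24) - 8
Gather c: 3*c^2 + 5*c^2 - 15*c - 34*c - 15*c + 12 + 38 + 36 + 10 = 8*c^2 - 64*c + 96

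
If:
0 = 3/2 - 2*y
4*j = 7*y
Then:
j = 21/16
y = 3/4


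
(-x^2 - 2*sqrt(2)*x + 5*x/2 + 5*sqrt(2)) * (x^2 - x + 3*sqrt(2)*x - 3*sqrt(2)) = -x^4 - 5*sqrt(2)*x^3 + 7*x^3/2 - 29*x^2/2 + 35*sqrt(2)*x^2/2 - 25*sqrt(2)*x/2 + 42*x - 30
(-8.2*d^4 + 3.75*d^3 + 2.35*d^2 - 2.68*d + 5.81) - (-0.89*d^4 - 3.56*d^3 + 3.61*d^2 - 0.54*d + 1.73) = -7.31*d^4 + 7.31*d^3 - 1.26*d^2 - 2.14*d + 4.08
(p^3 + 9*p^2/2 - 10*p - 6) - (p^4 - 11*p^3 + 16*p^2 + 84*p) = -p^4 + 12*p^3 - 23*p^2/2 - 94*p - 6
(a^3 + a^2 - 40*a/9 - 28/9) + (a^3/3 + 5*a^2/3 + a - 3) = 4*a^3/3 + 8*a^2/3 - 31*a/9 - 55/9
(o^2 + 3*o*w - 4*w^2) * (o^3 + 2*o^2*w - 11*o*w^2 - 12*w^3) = o^5 + 5*o^4*w - 9*o^3*w^2 - 53*o^2*w^3 + 8*o*w^4 + 48*w^5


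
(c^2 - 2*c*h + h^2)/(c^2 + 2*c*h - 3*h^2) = (c - h)/(c + 3*h)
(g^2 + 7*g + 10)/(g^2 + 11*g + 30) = (g + 2)/(g + 6)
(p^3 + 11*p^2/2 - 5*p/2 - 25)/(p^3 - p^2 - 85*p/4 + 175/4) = 2*(2*p^2 + p - 10)/(4*p^2 - 24*p + 35)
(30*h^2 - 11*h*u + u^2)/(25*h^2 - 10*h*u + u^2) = (-6*h + u)/(-5*h + u)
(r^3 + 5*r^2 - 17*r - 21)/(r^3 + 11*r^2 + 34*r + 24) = (r^2 + 4*r - 21)/(r^2 + 10*r + 24)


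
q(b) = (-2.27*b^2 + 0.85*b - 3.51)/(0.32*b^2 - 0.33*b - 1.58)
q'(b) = (0.33 - 0.64*b)*(-2.27*b^2 + 0.85*b - 3.51)/(0.32*b^2 - 0.33*b - 1.58)^2 + (0.85 - 4.54*b)/(0.32*b^2 - 0.33*b - 1.58) = (0.4771*b^2 + 9.4196*b - 2.5013)/(0.1024*b^4 - 0.2112*b^3 - 0.9023*b^2 + 1.0428*b + 2.4964)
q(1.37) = 4.61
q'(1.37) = 5.51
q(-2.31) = -19.76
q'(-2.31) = -27.42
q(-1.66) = 74.31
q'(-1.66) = -743.64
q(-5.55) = -7.73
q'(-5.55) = -0.39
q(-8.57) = -7.17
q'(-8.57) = -0.08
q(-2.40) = -17.65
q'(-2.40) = -20.08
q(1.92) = 9.91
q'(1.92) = 16.22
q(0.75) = 2.52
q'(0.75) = 1.78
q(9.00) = -8.41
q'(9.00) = 0.26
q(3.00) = -69.00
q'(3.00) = 312.71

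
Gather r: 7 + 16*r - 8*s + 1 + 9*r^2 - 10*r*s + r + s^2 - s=9*r^2 + r*(17 - 10*s) + s^2 - 9*s + 8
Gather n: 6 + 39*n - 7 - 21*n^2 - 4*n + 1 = -21*n^2 + 35*n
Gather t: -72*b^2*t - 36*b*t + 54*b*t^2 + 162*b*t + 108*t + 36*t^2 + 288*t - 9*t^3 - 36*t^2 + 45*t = 54*b*t^2 - 9*t^3 + t*(-72*b^2 + 126*b + 441)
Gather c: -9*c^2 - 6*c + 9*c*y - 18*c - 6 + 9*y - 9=-9*c^2 + c*(9*y - 24) + 9*y - 15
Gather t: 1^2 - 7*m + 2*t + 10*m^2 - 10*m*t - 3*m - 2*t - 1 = 10*m^2 - 10*m*t - 10*m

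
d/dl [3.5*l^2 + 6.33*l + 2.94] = 7.0*l + 6.33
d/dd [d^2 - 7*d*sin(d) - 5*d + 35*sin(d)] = -7*d*cos(d) + 2*d - 7*sin(d) + 35*cos(d) - 5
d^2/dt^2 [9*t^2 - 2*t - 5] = 18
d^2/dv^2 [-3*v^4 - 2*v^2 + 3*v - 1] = -36*v^2 - 4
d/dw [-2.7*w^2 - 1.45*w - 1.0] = -5.4*w - 1.45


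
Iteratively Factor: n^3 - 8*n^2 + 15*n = (n - 3)*(n^2 - 5*n) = (n - 5)*(n - 3)*(n)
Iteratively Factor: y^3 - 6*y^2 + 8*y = (y - 2)*(y^2 - 4*y) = y*(y - 2)*(y - 4)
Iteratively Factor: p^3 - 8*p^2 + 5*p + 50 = (p - 5)*(p^2 - 3*p - 10) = (p - 5)*(p + 2)*(p - 5)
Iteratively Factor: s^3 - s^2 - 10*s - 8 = (s + 2)*(s^2 - 3*s - 4) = (s - 4)*(s + 2)*(s + 1)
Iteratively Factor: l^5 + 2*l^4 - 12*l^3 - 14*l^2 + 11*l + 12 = (l + 1)*(l^4 + l^3 - 13*l^2 - l + 12) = (l - 1)*(l + 1)*(l^3 + 2*l^2 - 11*l - 12) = (l - 1)*(l + 1)^2*(l^2 + l - 12) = (l - 3)*(l - 1)*(l + 1)^2*(l + 4)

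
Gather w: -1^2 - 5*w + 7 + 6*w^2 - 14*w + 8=6*w^2 - 19*w + 14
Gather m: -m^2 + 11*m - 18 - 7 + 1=-m^2 + 11*m - 24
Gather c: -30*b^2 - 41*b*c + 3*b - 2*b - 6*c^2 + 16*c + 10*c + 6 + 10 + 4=-30*b^2 + b - 6*c^2 + c*(26 - 41*b) + 20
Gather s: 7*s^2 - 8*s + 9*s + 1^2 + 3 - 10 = 7*s^2 + s - 6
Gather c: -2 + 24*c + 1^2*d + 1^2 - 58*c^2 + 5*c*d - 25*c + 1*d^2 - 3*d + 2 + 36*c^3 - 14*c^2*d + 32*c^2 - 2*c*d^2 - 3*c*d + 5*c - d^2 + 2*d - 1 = 36*c^3 + c^2*(-14*d - 26) + c*(-2*d^2 + 2*d + 4)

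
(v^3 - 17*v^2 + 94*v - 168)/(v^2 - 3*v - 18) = (v^2 - 11*v + 28)/(v + 3)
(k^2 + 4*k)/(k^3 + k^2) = (k + 4)/(k*(k + 1))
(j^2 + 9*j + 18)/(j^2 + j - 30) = (j + 3)/(j - 5)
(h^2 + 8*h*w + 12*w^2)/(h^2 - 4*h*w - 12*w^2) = (-h - 6*w)/(-h + 6*w)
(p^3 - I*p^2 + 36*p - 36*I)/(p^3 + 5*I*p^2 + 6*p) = (p - 6*I)/p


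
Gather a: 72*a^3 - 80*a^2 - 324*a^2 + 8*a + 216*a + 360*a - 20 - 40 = 72*a^3 - 404*a^2 + 584*a - 60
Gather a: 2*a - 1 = 2*a - 1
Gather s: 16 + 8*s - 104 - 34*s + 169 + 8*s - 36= 45 - 18*s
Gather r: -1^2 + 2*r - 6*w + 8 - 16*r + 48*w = -14*r + 42*w + 7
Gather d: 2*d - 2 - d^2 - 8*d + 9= -d^2 - 6*d + 7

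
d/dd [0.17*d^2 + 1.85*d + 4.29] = 0.34*d + 1.85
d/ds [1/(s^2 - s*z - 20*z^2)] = (-2*s + z)/(-s^2 + s*z + 20*z^2)^2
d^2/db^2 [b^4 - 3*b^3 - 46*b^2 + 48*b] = 12*b^2 - 18*b - 92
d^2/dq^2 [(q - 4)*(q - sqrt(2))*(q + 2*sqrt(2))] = 6*q - 8 + 2*sqrt(2)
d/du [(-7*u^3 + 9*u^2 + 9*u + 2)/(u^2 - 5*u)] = (-7*u^4 + 70*u^3 - 54*u^2 - 4*u + 10)/(u^2*(u^2 - 10*u + 25))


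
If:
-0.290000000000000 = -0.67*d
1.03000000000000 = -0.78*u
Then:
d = 0.43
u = -1.32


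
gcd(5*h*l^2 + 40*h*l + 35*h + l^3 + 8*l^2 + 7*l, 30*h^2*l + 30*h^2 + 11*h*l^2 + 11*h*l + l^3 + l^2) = 5*h*l + 5*h + l^2 + l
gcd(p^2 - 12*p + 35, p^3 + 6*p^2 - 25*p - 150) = p - 5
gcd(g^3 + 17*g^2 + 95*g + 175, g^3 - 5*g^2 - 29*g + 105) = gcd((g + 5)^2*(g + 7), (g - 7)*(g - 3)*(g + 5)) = g + 5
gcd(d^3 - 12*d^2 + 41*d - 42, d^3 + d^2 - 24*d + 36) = d^2 - 5*d + 6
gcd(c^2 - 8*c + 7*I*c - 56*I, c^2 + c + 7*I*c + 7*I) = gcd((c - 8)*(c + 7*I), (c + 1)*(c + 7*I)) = c + 7*I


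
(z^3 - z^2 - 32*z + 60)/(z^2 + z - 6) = (z^2 + z - 30)/(z + 3)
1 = 1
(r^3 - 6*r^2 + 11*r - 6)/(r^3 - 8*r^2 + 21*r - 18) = (r - 1)/(r - 3)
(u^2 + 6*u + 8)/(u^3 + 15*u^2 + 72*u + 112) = (u + 2)/(u^2 + 11*u + 28)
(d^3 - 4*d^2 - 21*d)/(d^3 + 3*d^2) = (d - 7)/d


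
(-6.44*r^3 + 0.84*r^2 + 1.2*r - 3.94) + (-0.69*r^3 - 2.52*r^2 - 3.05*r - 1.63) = -7.13*r^3 - 1.68*r^2 - 1.85*r - 5.57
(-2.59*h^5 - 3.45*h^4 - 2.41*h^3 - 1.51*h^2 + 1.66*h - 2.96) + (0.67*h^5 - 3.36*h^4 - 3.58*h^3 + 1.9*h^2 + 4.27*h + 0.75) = -1.92*h^5 - 6.81*h^4 - 5.99*h^3 + 0.39*h^2 + 5.93*h - 2.21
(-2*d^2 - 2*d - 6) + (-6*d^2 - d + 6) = -8*d^2 - 3*d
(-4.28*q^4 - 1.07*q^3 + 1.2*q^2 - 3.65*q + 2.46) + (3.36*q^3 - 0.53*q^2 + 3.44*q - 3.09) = -4.28*q^4 + 2.29*q^3 + 0.67*q^2 - 0.21*q - 0.63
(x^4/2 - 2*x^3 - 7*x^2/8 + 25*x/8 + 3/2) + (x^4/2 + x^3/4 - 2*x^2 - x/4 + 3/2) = x^4 - 7*x^3/4 - 23*x^2/8 + 23*x/8 + 3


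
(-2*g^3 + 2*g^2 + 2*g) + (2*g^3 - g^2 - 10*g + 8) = g^2 - 8*g + 8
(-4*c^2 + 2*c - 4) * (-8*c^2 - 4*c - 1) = 32*c^4 + 28*c^2 + 14*c + 4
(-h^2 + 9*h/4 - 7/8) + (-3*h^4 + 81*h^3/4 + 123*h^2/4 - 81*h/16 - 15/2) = -3*h^4 + 81*h^3/4 + 119*h^2/4 - 45*h/16 - 67/8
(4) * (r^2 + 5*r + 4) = 4*r^2 + 20*r + 16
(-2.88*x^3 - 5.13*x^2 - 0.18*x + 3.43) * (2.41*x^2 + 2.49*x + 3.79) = -6.9408*x^5 - 19.5345*x^4 - 24.1227*x^3 - 11.6246*x^2 + 7.8585*x + 12.9997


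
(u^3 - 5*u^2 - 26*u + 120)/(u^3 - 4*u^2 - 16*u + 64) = (u^2 - u - 30)/(u^2 - 16)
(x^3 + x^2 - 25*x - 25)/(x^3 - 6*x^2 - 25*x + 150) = (x + 1)/(x - 6)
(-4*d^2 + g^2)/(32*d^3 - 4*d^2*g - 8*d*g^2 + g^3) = -1/(8*d - g)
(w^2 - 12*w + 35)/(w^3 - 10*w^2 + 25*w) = (w - 7)/(w*(w - 5))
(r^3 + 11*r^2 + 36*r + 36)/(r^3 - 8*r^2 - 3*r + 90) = (r^2 + 8*r + 12)/(r^2 - 11*r + 30)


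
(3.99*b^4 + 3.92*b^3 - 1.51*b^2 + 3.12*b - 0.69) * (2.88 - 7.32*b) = -29.2068*b^5 - 17.2032*b^4 + 22.3428*b^3 - 27.1872*b^2 + 14.0364*b - 1.9872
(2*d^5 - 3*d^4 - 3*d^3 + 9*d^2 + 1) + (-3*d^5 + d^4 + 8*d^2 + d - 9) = -d^5 - 2*d^4 - 3*d^3 + 17*d^2 + d - 8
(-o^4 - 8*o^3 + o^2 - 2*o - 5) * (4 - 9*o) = 9*o^5 + 68*o^4 - 41*o^3 + 22*o^2 + 37*o - 20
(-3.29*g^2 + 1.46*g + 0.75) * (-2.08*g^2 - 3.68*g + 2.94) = 6.8432*g^4 + 9.0704*g^3 - 16.6054*g^2 + 1.5324*g + 2.205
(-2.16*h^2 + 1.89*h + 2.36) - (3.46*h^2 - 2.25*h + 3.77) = -5.62*h^2 + 4.14*h - 1.41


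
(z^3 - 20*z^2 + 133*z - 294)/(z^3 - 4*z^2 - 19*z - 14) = (z^2 - 13*z + 42)/(z^2 + 3*z + 2)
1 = 1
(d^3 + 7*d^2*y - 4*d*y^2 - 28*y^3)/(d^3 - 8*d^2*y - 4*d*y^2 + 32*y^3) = (-d - 7*y)/(-d + 8*y)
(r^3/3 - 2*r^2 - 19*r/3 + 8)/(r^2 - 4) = (r^3 - 6*r^2 - 19*r + 24)/(3*(r^2 - 4))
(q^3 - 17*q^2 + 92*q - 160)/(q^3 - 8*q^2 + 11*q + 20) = (q - 8)/(q + 1)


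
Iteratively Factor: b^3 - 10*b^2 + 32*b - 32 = (b - 2)*(b^2 - 8*b + 16) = (b - 4)*(b - 2)*(b - 4)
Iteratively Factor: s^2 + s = (s)*(s + 1)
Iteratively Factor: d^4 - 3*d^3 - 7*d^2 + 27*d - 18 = (d - 1)*(d^3 - 2*d^2 - 9*d + 18) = (d - 3)*(d - 1)*(d^2 + d - 6) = (d - 3)*(d - 2)*(d - 1)*(d + 3)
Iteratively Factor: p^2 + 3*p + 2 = (p + 2)*(p + 1)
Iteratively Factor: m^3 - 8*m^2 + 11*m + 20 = (m - 4)*(m^2 - 4*m - 5) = (m - 4)*(m + 1)*(m - 5)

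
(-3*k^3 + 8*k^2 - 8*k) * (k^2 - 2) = -3*k^5 + 8*k^4 - 2*k^3 - 16*k^2 + 16*k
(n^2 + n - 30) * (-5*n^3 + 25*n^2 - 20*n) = -5*n^5 + 20*n^4 + 155*n^3 - 770*n^2 + 600*n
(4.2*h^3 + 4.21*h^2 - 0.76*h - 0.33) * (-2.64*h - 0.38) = -11.088*h^4 - 12.7104*h^3 + 0.4066*h^2 + 1.16*h + 0.1254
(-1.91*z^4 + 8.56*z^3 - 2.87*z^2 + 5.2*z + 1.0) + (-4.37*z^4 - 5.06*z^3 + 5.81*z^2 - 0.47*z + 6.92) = -6.28*z^4 + 3.5*z^3 + 2.94*z^2 + 4.73*z + 7.92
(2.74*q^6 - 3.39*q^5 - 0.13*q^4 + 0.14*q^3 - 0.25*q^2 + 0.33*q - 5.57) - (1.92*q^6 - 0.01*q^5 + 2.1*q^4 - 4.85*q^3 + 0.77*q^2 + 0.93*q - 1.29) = 0.82*q^6 - 3.38*q^5 - 2.23*q^4 + 4.99*q^3 - 1.02*q^2 - 0.6*q - 4.28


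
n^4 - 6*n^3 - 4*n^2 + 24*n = n*(n - 6)*(n - 2)*(n + 2)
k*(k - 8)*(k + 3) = k^3 - 5*k^2 - 24*k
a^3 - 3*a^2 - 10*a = a*(a - 5)*(a + 2)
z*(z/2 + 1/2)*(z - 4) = z^3/2 - 3*z^2/2 - 2*z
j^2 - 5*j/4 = j*(j - 5/4)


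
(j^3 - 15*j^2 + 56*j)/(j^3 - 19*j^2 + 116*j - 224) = j/(j - 4)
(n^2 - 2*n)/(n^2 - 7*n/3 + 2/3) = 3*n/(3*n - 1)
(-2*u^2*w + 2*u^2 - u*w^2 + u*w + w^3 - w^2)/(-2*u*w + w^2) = u - u/w + w - 1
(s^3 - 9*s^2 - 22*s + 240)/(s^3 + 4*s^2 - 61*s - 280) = (s - 6)/(s + 7)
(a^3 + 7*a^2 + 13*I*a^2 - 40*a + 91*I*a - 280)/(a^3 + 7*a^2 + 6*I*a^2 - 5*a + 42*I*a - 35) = (a + 8*I)/(a + I)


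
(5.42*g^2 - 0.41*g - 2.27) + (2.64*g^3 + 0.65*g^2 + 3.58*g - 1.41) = 2.64*g^3 + 6.07*g^2 + 3.17*g - 3.68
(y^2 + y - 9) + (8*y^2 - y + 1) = 9*y^2 - 8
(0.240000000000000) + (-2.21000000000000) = -1.97000000000000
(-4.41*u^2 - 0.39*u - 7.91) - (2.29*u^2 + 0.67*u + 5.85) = -6.7*u^2 - 1.06*u - 13.76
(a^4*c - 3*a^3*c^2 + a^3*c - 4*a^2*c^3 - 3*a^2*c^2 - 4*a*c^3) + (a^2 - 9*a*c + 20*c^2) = a^4*c - 3*a^3*c^2 + a^3*c - 4*a^2*c^3 - 3*a^2*c^2 + a^2 - 4*a*c^3 - 9*a*c + 20*c^2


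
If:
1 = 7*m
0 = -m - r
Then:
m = 1/7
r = -1/7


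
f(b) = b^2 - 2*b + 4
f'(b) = 2*b - 2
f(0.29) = 3.50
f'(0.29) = -1.42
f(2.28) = 4.64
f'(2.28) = 2.56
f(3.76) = 10.62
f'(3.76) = 5.52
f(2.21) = 4.46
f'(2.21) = 2.42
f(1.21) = 3.04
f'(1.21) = 0.42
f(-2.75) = 17.06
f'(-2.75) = -7.50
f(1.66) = 3.44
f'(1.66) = 1.32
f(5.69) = 25.00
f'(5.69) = 9.38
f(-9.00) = 103.00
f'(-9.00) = -20.00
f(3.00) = 7.00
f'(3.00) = 4.00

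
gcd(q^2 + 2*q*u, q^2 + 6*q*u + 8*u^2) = q + 2*u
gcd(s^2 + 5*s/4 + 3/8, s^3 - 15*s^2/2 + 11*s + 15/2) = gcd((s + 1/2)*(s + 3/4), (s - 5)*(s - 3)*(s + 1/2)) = s + 1/2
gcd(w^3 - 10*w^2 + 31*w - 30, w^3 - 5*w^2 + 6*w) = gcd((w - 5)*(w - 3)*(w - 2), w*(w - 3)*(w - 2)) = w^2 - 5*w + 6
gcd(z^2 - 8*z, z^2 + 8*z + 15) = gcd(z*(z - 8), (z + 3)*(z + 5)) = 1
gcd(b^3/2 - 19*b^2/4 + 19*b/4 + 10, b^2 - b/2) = 1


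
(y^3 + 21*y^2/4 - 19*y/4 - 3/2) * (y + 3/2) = y^4 + 27*y^3/4 + 25*y^2/8 - 69*y/8 - 9/4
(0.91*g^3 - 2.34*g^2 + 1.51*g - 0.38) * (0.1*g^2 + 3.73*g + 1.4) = 0.091*g^5 + 3.1603*g^4 - 7.3032*g^3 + 2.3183*g^2 + 0.6966*g - 0.532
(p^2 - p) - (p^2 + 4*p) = -5*p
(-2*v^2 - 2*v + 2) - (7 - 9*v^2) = 7*v^2 - 2*v - 5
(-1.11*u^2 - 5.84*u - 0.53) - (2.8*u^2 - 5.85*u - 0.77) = -3.91*u^2 + 0.00999999999999979*u + 0.24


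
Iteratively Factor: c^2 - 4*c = (c - 4)*(c)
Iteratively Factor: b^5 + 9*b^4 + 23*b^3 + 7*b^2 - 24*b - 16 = (b + 1)*(b^4 + 8*b^3 + 15*b^2 - 8*b - 16) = (b + 1)*(b + 4)*(b^3 + 4*b^2 - b - 4) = (b - 1)*(b + 1)*(b + 4)*(b^2 + 5*b + 4) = (b - 1)*(b + 1)^2*(b + 4)*(b + 4)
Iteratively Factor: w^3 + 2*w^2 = (w)*(w^2 + 2*w) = w*(w + 2)*(w)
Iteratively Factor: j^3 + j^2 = (j)*(j^2 + j) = j^2*(j + 1)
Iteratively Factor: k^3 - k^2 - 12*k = (k - 4)*(k^2 + 3*k) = (k - 4)*(k + 3)*(k)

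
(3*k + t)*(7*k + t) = 21*k^2 + 10*k*t + t^2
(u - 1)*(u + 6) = u^2 + 5*u - 6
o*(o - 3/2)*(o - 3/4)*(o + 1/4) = o^4 - 2*o^3 + 9*o^2/16 + 9*o/32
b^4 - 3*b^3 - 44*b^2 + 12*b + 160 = (b - 8)*(b - 2)*(b + 2)*(b + 5)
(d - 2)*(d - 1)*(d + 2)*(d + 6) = d^4 + 5*d^3 - 10*d^2 - 20*d + 24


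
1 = 1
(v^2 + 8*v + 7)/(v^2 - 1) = (v + 7)/(v - 1)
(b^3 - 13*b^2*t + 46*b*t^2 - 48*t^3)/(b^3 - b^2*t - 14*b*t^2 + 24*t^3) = (b - 8*t)/(b + 4*t)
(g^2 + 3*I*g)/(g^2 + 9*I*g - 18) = g/(g + 6*I)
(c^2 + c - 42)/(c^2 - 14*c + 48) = (c + 7)/(c - 8)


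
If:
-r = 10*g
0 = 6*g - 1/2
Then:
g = 1/12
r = -5/6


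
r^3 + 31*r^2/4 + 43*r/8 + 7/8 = (r + 1/4)*(r + 1/2)*(r + 7)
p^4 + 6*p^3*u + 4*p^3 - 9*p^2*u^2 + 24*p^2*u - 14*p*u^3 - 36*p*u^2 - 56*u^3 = (p + 4)*(p - 2*u)*(p + u)*(p + 7*u)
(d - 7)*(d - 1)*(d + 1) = d^3 - 7*d^2 - d + 7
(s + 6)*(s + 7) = s^2 + 13*s + 42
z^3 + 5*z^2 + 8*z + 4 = (z + 1)*(z + 2)^2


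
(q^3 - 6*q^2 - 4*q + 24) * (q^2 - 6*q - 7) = q^5 - 12*q^4 + 25*q^3 + 90*q^2 - 116*q - 168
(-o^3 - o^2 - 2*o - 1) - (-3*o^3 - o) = 2*o^3 - o^2 - o - 1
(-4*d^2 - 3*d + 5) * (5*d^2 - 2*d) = -20*d^4 - 7*d^3 + 31*d^2 - 10*d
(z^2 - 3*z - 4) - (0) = z^2 - 3*z - 4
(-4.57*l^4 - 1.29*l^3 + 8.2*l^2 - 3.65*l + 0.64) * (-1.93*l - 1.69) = 8.8201*l^5 + 10.213*l^4 - 13.6459*l^3 - 6.8135*l^2 + 4.9333*l - 1.0816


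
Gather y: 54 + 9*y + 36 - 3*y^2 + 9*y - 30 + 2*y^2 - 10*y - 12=-y^2 + 8*y + 48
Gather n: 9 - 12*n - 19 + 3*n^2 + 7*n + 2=3*n^2 - 5*n - 8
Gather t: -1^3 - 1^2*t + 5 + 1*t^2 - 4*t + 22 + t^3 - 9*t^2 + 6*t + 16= t^3 - 8*t^2 + t + 42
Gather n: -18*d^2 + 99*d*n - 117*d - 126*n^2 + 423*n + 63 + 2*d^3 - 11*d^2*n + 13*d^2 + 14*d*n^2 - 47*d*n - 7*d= 2*d^3 - 5*d^2 - 124*d + n^2*(14*d - 126) + n*(-11*d^2 + 52*d + 423) + 63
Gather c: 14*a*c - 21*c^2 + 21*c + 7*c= -21*c^2 + c*(14*a + 28)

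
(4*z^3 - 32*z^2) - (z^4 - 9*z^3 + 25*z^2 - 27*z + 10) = -z^4 + 13*z^3 - 57*z^2 + 27*z - 10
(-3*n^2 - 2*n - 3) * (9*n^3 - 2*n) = -27*n^5 - 18*n^4 - 21*n^3 + 4*n^2 + 6*n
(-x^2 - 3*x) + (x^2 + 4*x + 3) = x + 3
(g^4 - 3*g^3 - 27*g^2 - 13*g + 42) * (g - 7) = g^5 - 10*g^4 - 6*g^3 + 176*g^2 + 133*g - 294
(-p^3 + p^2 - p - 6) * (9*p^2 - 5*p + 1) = -9*p^5 + 14*p^4 - 15*p^3 - 48*p^2 + 29*p - 6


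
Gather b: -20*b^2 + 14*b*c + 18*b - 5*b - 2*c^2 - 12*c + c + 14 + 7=-20*b^2 + b*(14*c + 13) - 2*c^2 - 11*c + 21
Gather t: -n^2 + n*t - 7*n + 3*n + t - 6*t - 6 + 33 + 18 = -n^2 - 4*n + t*(n - 5) + 45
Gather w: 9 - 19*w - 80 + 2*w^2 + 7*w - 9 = 2*w^2 - 12*w - 80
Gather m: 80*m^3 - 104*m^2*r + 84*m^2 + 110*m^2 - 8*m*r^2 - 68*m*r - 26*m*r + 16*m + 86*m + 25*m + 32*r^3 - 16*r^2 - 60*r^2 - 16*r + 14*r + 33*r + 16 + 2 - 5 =80*m^3 + m^2*(194 - 104*r) + m*(-8*r^2 - 94*r + 127) + 32*r^3 - 76*r^2 + 31*r + 13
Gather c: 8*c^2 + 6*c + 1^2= 8*c^2 + 6*c + 1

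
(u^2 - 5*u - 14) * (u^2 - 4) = u^4 - 5*u^3 - 18*u^2 + 20*u + 56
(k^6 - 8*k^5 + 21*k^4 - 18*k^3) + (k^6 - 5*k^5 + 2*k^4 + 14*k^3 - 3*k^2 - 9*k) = 2*k^6 - 13*k^5 + 23*k^4 - 4*k^3 - 3*k^2 - 9*k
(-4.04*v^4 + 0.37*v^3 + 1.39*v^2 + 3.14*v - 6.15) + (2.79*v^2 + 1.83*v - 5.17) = -4.04*v^4 + 0.37*v^3 + 4.18*v^2 + 4.97*v - 11.32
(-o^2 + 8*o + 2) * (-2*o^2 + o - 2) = 2*o^4 - 17*o^3 + 6*o^2 - 14*o - 4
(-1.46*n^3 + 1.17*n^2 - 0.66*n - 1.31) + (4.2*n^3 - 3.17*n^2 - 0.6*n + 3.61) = 2.74*n^3 - 2.0*n^2 - 1.26*n + 2.3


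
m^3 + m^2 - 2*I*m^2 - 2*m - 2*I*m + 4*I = (m - 1)*(m + 2)*(m - 2*I)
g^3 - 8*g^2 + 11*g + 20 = (g - 5)*(g - 4)*(g + 1)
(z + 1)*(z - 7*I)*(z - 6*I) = z^3 + z^2 - 13*I*z^2 - 42*z - 13*I*z - 42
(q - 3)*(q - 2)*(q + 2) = q^3 - 3*q^2 - 4*q + 12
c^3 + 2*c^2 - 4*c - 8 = (c - 2)*(c + 2)^2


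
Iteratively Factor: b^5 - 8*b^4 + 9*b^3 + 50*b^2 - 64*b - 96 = (b - 4)*(b^4 - 4*b^3 - 7*b^2 + 22*b + 24) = (b - 4)*(b + 2)*(b^3 - 6*b^2 + 5*b + 12) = (b - 4)^2*(b + 2)*(b^2 - 2*b - 3) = (b - 4)^2*(b + 1)*(b + 2)*(b - 3)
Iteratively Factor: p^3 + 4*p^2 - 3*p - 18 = (p + 3)*(p^2 + p - 6) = (p - 2)*(p + 3)*(p + 3)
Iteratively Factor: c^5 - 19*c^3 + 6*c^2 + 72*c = (c)*(c^4 - 19*c^2 + 6*c + 72) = c*(c + 2)*(c^3 - 2*c^2 - 15*c + 36) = c*(c + 2)*(c + 4)*(c^2 - 6*c + 9) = c*(c - 3)*(c + 2)*(c + 4)*(c - 3)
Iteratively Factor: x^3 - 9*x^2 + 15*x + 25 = (x - 5)*(x^2 - 4*x - 5) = (x - 5)^2*(x + 1)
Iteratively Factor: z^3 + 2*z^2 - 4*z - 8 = (z + 2)*(z^2 - 4) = (z - 2)*(z + 2)*(z + 2)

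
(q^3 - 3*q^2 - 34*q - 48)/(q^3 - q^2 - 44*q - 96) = (q + 2)/(q + 4)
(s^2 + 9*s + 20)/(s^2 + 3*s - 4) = (s + 5)/(s - 1)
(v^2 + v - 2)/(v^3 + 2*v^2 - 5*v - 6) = (v^2 + v - 2)/(v^3 + 2*v^2 - 5*v - 6)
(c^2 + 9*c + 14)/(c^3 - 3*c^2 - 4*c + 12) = (c + 7)/(c^2 - 5*c + 6)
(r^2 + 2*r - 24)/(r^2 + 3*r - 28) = (r + 6)/(r + 7)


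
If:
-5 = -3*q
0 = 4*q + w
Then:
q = 5/3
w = -20/3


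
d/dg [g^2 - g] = 2*g - 1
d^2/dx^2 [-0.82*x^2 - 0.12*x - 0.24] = -1.64000000000000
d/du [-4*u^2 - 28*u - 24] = -8*u - 28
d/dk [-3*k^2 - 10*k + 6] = -6*k - 10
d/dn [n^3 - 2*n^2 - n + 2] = 3*n^2 - 4*n - 1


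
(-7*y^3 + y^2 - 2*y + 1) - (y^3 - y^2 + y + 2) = -8*y^3 + 2*y^2 - 3*y - 1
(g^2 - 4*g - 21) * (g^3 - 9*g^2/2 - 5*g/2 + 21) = g^5 - 17*g^4/2 - 11*g^3/2 + 251*g^2/2 - 63*g/2 - 441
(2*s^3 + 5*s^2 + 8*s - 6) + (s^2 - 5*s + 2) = 2*s^3 + 6*s^2 + 3*s - 4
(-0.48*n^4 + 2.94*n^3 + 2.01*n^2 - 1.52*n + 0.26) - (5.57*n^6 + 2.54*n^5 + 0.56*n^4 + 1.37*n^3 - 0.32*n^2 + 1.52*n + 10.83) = -5.57*n^6 - 2.54*n^5 - 1.04*n^4 + 1.57*n^3 + 2.33*n^2 - 3.04*n - 10.57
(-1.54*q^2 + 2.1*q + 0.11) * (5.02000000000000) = -7.7308*q^2 + 10.542*q + 0.5522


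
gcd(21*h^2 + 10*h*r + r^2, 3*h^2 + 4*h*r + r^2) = 3*h + r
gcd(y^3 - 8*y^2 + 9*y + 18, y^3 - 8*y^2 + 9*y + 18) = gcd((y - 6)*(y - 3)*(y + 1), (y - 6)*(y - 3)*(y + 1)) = y^3 - 8*y^2 + 9*y + 18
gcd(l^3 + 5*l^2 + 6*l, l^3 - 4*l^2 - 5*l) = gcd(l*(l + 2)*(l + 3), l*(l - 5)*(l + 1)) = l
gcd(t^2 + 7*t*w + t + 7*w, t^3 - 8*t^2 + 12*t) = 1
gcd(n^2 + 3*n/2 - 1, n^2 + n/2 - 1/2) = n - 1/2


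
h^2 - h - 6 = (h - 3)*(h + 2)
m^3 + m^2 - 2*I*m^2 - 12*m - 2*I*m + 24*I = (m - 3)*(m + 4)*(m - 2*I)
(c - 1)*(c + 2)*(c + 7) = c^3 + 8*c^2 + 5*c - 14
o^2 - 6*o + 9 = (o - 3)^2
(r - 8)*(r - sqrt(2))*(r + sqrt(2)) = r^3 - 8*r^2 - 2*r + 16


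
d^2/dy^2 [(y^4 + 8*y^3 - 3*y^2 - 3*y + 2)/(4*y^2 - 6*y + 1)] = 2*(16*y^6 - 72*y^5 + 120*y^4 + 88*y^3 - 6*y^2 - 84*y + 43)/(64*y^6 - 288*y^5 + 480*y^4 - 360*y^3 + 120*y^2 - 18*y + 1)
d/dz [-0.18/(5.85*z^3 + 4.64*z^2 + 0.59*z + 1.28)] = (3.159*z^2 + 1.6704*z + 0.1062)/(5.85*z^3 + 4.64*z^2 + 0.59*z + 1.28)^2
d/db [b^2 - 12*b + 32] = 2*b - 12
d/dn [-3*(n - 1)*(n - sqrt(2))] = -6*n + 3 + 3*sqrt(2)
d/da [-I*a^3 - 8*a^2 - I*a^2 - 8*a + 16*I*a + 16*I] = -3*I*a^2 - 16*a - 2*I*a - 8 + 16*I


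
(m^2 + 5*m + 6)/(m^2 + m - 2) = (m + 3)/(m - 1)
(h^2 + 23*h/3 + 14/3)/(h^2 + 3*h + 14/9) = 3*(h + 7)/(3*h + 7)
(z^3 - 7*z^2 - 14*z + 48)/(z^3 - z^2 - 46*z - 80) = (z^2 + z - 6)/(z^2 + 7*z + 10)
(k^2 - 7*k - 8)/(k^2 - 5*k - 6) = (k - 8)/(k - 6)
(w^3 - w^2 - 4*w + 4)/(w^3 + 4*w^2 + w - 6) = (w - 2)/(w + 3)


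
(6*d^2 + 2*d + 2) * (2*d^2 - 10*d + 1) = 12*d^4 - 56*d^3 - 10*d^2 - 18*d + 2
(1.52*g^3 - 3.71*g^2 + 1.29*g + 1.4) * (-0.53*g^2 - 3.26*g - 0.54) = -0.8056*g^5 - 2.9889*g^4 + 10.5901*g^3 - 2.944*g^2 - 5.2606*g - 0.756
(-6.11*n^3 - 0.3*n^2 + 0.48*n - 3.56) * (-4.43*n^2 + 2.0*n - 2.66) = 27.0673*n^5 - 10.891*n^4 + 13.5262*n^3 + 17.5288*n^2 - 8.3968*n + 9.4696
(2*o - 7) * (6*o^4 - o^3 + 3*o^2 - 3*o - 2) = 12*o^5 - 44*o^4 + 13*o^3 - 27*o^2 + 17*o + 14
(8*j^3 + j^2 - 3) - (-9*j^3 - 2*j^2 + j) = 17*j^3 + 3*j^2 - j - 3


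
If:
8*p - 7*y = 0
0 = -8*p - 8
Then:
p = -1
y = -8/7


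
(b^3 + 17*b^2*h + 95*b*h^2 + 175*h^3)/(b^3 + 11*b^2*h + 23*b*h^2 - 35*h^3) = (b + 5*h)/(b - h)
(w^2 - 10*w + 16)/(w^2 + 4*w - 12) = (w - 8)/(w + 6)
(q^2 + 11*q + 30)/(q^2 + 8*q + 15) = (q + 6)/(q + 3)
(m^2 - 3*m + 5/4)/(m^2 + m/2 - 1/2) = (m - 5/2)/(m + 1)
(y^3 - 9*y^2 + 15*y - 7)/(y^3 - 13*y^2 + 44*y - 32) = (y^2 - 8*y + 7)/(y^2 - 12*y + 32)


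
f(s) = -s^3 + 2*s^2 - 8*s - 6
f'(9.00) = -215.00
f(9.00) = -645.00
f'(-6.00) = -140.00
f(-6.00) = 330.00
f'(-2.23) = -31.84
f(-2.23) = 32.88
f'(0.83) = -6.75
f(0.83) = -11.83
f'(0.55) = -6.71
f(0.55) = -9.96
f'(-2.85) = -43.77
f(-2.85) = 56.19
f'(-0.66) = -11.95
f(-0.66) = 0.44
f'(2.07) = -12.57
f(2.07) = -22.86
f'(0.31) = -7.05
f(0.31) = -8.32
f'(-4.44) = -84.90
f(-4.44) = 156.48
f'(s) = -3*s^2 + 4*s - 8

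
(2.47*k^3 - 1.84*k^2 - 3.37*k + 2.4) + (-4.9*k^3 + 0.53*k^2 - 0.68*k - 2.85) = -2.43*k^3 - 1.31*k^2 - 4.05*k - 0.45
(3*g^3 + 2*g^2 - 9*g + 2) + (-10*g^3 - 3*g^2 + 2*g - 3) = -7*g^3 - g^2 - 7*g - 1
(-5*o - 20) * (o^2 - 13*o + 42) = -5*o^3 + 45*o^2 + 50*o - 840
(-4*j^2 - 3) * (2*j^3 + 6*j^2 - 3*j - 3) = -8*j^5 - 24*j^4 + 6*j^3 - 6*j^2 + 9*j + 9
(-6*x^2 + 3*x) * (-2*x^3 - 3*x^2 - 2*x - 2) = 12*x^5 + 12*x^4 + 3*x^3 + 6*x^2 - 6*x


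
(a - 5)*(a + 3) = a^2 - 2*a - 15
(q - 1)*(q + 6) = q^2 + 5*q - 6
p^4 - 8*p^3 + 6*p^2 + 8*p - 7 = (p - 7)*(p - 1)^2*(p + 1)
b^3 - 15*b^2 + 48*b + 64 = (b - 8)^2*(b + 1)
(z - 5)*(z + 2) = z^2 - 3*z - 10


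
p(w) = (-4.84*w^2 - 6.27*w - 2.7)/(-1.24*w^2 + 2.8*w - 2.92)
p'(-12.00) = -0.07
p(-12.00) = 2.90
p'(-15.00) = -0.05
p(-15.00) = 3.08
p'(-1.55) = -0.56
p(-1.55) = 0.45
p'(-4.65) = -0.29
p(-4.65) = 1.83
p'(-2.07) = -0.56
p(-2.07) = 0.75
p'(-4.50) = -0.30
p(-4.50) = 1.78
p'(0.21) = 5.17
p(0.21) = 1.77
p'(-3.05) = -0.45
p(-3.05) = 1.24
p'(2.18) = -3.88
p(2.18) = 14.53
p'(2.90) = -3.33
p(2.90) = 11.78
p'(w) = (-9.68*w - 6.27)/(-1.24*w^2 + 2.8*w - 2.92) + (2.48*w - 2.8)*(-4.84*w^2 - 6.27*w - 2.7)/(-1.24*w^2 + 2.8*w - 2.92)^2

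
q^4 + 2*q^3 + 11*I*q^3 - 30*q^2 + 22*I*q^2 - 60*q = q*(q + 2)*(q + 5*I)*(q + 6*I)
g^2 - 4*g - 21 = (g - 7)*(g + 3)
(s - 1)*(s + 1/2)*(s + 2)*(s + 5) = s^4 + 13*s^3/2 + 6*s^2 - 17*s/2 - 5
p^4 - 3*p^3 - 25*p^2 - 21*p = p*(p - 7)*(p + 1)*(p + 3)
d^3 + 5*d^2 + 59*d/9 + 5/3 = (d + 1/3)*(d + 5/3)*(d + 3)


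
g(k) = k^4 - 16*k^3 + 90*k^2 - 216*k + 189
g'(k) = 4*k^3 - 48*k^2 + 180*k - 216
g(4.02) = -3.16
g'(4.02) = -8.24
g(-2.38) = 1460.66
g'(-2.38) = -970.22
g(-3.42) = 2757.23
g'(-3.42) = -1553.03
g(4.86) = -13.77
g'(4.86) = -15.78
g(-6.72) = 12599.49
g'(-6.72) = -4807.06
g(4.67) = -10.85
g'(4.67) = -14.84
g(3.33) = -0.13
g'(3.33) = -1.16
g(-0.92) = 477.07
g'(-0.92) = -425.34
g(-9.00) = 27648.00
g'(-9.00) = -8640.00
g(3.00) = 0.00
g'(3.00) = 0.00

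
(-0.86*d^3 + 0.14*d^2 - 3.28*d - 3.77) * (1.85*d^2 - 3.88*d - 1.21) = -1.591*d^5 + 3.5958*d^4 - 5.5706*d^3 + 5.5825*d^2 + 18.5964*d + 4.5617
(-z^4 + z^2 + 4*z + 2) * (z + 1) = -z^5 - z^4 + z^3 + 5*z^2 + 6*z + 2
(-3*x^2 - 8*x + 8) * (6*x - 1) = -18*x^3 - 45*x^2 + 56*x - 8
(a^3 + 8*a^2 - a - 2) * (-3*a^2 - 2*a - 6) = -3*a^5 - 26*a^4 - 19*a^3 - 40*a^2 + 10*a + 12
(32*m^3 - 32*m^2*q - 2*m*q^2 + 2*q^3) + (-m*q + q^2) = 32*m^3 - 32*m^2*q - 2*m*q^2 - m*q + 2*q^3 + q^2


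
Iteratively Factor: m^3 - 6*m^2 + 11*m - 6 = (m - 1)*(m^2 - 5*m + 6) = (m - 3)*(m - 1)*(m - 2)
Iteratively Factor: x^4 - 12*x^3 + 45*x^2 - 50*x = (x - 5)*(x^3 - 7*x^2 + 10*x) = (x - 5)*(x - 2)*(x^2 - 5*x) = (x - 5)^2*(x - 2)*(x)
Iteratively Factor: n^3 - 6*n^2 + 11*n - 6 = (n - 2)*(n^2 - 4*n + 3) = (n - 3)*(n - 2)*(n - 1)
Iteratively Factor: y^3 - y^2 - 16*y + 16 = (y - 1)*(y^2 - 16) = (y - 1)*(y + 4)*(y - 4)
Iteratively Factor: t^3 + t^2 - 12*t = (t - 3)*(t^2 + 4*t) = (t - 3)*(t + 4)*(t)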